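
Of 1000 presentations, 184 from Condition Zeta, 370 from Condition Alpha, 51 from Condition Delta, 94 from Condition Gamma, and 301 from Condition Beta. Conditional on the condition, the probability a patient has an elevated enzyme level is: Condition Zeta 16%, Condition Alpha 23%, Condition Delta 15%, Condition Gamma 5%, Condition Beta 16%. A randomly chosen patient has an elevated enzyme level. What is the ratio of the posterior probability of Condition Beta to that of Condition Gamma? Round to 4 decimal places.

Unnormalized posteriors (prior × likelihood):
  Condition Zeta: 0.184 × 0.16 = 0.02944
  Condition Alpha: 0.37 × 0.23 = 0.0851
  Condition Delta: 0.051 × 0.15 = 0.00765
  Condition Gamma: 0.094 × 0.05 = 0.0047
  Condition Beta: 0.301 × 0.16 = 0.04816
Total = 0.17505.
The ratio is 0.04816 / 0.0047 (the normalizer cancels) = 10.2468.

10.2468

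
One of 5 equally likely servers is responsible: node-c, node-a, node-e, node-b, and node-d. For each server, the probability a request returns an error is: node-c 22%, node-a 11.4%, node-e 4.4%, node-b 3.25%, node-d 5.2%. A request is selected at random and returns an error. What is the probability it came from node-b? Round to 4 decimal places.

Since the prior is uniform, the posterior is proportional to the likelihood:
  node-c: 0.22
  node-a: 0.114
  node-e: 0.044
  node-b: 0.0325
  node-d: 0.052
Normalizing constant = 0.4625.
P(node-b | evidence) = 0.0325 / 0.4625 ≈ 0.0703.

0.0703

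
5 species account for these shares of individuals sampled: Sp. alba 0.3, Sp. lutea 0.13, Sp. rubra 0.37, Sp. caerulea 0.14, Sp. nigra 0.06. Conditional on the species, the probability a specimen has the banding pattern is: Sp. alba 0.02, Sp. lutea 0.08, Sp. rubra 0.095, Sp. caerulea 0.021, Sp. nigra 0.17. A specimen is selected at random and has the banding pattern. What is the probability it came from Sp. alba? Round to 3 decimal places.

0.093

Prior × likelihood for each hypothesis:
  Sp. alba: 0.3 × 0.02 = 0.006
  Sp. lutea: 0.13 × 0.08 = 0.0104
  Sp. rubra: 0.37 × 0.095 = 0.03515
  Sp. caerulea: 0.14 × 0.021 = 0.00294
  Sp. nigra: 0.06 × 0.17 = 0.0102
Sum = 0.06469.
P(Sp. alba | evidence) = 0.006 / 0.06469 ≈ 0.093.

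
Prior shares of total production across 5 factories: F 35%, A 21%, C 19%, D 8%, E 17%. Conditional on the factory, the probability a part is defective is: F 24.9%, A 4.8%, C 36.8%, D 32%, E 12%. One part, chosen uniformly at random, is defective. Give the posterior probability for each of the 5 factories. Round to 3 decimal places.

Unnormalized posteriors (prior × likelihood):
  F: 0.35 × 0.249 = 0.08715
  A: 0.21 × 0.048 = 0.01008
  C: 0.19 × 0.368 = 0.06992
  D: 0.08 × 0.32 = 0.0256
  E: 0.17 × 0.12 = 0.0204
Normalizing constant = 0.21315.
P(F | defective) = 0.08715/0.21315 ≈ 0.409
P(A | defective) = 0.01008/0.21315 ≈ 0.047
P(C | defective) = 0.06992/0.21315 ≈ 0.328
P(D | defective) = 0.0256/0.21315 ≈ 0.120
P(E | defective) = 0.0204/0.21315 ≈ 0.096
(Check: 0.409+0.047+0.328+0.120+0.096 = 1.000.)

F 0.409, A 0.047, C 0.328, D 0.120, E 0.096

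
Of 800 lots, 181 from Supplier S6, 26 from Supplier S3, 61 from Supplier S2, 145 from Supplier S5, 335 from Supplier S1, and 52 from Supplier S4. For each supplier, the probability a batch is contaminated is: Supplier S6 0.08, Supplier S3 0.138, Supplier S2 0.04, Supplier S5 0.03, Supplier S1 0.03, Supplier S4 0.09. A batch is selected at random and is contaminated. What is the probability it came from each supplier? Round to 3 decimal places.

Supplier S6 0.366, Supplier S3 0.091, Supplier S2 0.062, Supplier S5 0.110, Supplier S1 0.254, Supplier S4 0.118

Compute prior × likelihood for every hypothesis:
  Supplier S6: 0.22625 × 0.08 = 0.0181
  Supplier S3: 0.0325 × 0.138 = 0.004485
  Supplier S2: 0.07625 × 0.04 = 0.00305
  Supplier S5: 0.18125 × 0.03 = 0.0054375
  Supplier S1: 0.41875 × 0.03 = 0.0125625
  Supplier S4: 0.065 × 0.09 = 0.00585
Sum = 0.049485.
P(Supplier S6 | contaminated) = 0.0181/0.049485 ≈ 0.366
P(Supplier S3 | contaminated) = 0.004485/0.049485 ≈ 0.091
P(Supplier S2 | contaminated) = 0.00305/0.049485 ≈ 0.062
P(Supplier S5 | contaminated) = 0.0054375/0.049485 ≈ 0.110
P(Supplier S1 | contaminated) = 0.0125625/0.049485 ≈ 0.254
P(Supplier S4 | contaminated) = 0.00585/0.049485 ≈ 0.118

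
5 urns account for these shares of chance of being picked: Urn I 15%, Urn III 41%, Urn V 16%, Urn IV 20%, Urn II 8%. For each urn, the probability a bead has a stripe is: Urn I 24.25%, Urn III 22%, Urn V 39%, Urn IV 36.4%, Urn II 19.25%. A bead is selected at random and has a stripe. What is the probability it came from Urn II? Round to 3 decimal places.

0.056

Compute prior × likelihood for every hypothesis:
  Urn I: 0.15 × 0.2425 = 0.036375
  Urn III: 0.41 × 0.22 = 0.0902
  Urn V: 0.16 × 0.39 = 0.0624
  Urn IV: 0.2 × 0.364 = 0.0728
  Urn II: 0.08 × 0.1925 = 0.0154
Sum = 0.277175.
P(Urn II | evidence) = 0.0154 / 0.277175 ≈ 0.056.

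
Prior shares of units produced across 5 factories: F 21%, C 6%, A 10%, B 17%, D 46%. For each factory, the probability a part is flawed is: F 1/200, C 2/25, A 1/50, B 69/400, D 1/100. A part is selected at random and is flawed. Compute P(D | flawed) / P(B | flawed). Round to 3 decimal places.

0.157

Prior × likelihood for each hypothesis:
  F: 0.21 × 0.005 = 0.00105
  C: 0.06 × 0.08 = 0.0048
  A: 0.1 × 0.02 = 0.002
  B: 0.17 × 0.1725 = 0.029325
  D: 0.46 × 0.01 = 0.0046
Sum = 0.041775.
The ratio is 0.0046 / 0.029325 (the normalizer cancels) = 0.157.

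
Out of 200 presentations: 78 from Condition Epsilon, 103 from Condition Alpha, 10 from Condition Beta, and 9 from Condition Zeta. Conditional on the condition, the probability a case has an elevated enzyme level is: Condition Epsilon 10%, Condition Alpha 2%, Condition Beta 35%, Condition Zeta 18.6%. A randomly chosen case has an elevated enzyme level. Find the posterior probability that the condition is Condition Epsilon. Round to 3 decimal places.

0.519

Unnormalized posteriors (prior × likelihood):
  Condition Epsilon: 0.39 × 0.1 = 0.039
  Condition Alpha: 0.515 × 0.02 = 0.0103
  Condition Beta: 0.05 × 0.35 = 0.0175
  Condition Zeta: 0.045 × 0.186 = 0.00837
Sum = 0.07517.
P(Condition Epsilon | evidence) = 0.039 / 0.07517 ≈ 0.519.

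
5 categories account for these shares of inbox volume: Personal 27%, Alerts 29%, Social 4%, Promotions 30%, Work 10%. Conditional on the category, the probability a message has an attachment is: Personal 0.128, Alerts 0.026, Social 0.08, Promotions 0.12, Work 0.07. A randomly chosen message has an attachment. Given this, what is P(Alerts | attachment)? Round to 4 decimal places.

0.0854

Compute prior × likelihood for every hypothesis:
  Personal: 0.27 × 0.128 = 0.03456
  Alerts: 0.29 × 0.026 = 0.00754
  Social: 0.04 × 0.08 = 0.0032
  Promotions: 0.3 × 0.12 = 0.036
  Work: 0.1 × 0.07 = 0.007
Sum = 0.0883.
P(Alerts | evidence) = 0.00754 / 0.0883 ≈ 0.0854.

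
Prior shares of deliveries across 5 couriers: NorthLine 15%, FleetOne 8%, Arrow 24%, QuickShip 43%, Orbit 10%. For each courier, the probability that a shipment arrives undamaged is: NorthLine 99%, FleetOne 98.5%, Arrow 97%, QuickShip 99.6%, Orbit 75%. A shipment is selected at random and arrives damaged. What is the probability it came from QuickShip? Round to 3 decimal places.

Taking complements, P(damaged | each) = NorthLine 0.01, FleetOne 0.015, Arrow 0.03, QuickShip 0.004, Orbit 0.25.
Unnormalized posteriors (prior × likelihood):
  NorthLine: 0.15 × 0.01 = 0.0015
  FleetOne: 0.08 × 0.015 = 0.0012
  Arrow: 0.24 × 0.03 = 0.0072
  QuickShip: 0.43 × 0.004 = 0.00172
  Orbit: 0.1 × 0.25 = 0.025
Total = 0.03662.
P(QuickShip | evidence) = 0.00172 / 0.03662 ≈ 0.047.

0.047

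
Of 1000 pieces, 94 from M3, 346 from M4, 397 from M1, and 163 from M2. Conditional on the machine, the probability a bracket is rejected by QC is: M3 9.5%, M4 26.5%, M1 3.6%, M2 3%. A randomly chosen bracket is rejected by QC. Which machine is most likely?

Unnormalized posteriors (prior × likelihood):
  M3: 0.094 × 0.095 = 0.00893
  M4: 0.346 × 0.265 = 0.09169
  M1: 0.397 × 0.036 = 0.014292
  M2: 0.163 × 0.03 = 0.00489
Sum = 0.119802.
Largest term belongs to M4, so M4 is most probable.

M4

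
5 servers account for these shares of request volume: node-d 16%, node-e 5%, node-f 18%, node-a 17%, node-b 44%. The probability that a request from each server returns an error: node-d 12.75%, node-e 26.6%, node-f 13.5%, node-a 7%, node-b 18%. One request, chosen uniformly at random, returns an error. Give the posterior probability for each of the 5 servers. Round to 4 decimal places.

node-d 0.1368, node-e 0.0892, node-f 0.1630, node-a 0.0798, node-b 0.5312

Prior × likelihood for each hypothesis:
  node-d: 0.16 × 0.1275 = 0.0204
  node-e: 0.05 × 0.266 = 0.0133
  node-f: 0.18 × 0.135 = 0.0243
  node-a: 0.17 × 0.07 = 0.0119
  node-b: 0.44 × 0.18 = 0.0792
Total = 0.1491.
P(node-d | error) = 0.0204/0.1491 ≈ 0.1368
P(node-e | error) = 0.0133/0.1491 ≈ 0.0892
P(node-f | error) = 0.0243/0.1491 ≈ 0.1630
P(node-a | error) = 0.0119/0.1491 ≈ 0.0798
P(node-b | error) = 0.0792/0.1491 ≈ 0.5312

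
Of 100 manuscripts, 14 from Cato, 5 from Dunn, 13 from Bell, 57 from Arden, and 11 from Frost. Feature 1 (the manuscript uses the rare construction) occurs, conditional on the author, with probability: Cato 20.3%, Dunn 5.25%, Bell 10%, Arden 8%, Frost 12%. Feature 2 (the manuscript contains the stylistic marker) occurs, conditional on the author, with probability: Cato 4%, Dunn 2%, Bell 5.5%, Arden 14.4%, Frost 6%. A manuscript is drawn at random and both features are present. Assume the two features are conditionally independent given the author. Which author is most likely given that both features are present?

Unnormalized posteriors (prior × likelihood):
  Cato: 0.14 × 0.203 × 0.04 = 0.0011368
  Dunn: 0.05 × 0.0525 × 0.02 = 0.0000525
  Bell: 0.13 × 0.1 × 0.055 = 0.000715
  Arden: 0.57 × 0.08 × 0.144 = 0.0065664
  Frost: 0.11 × 0.12 × 0.06 = 0.000792
Normalizing constant = 0.0092627.
Largest term belongs to Arden, so Arden is most probable.

Arden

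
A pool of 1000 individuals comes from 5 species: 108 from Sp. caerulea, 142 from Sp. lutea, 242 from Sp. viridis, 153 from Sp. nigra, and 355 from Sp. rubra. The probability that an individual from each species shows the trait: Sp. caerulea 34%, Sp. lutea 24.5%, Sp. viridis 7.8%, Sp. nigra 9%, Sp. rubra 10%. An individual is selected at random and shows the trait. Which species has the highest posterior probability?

Prior × likelihood for each hypothesis:
  Sp. caerulea: 0.108 × 0.34 = 0.03672
  Sp. lutea: 0.142 × 0.245 = 0.03479
  Sp. viridis: 0.242 × 0.078 = 0.018876
  Sp. nigra: 0.153 × 0.09 = 0.01377
  Sp. rubra: 0.355 × 0.1 = 0.0355
Sum = 0.139656.
Largest term belongs to Sp. caerulea, so Sp. caerulea is most probable.

Sp. caerulea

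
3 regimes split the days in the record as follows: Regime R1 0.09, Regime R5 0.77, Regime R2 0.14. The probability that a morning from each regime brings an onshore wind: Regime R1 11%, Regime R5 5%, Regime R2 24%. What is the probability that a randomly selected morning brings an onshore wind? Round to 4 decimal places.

Unnormalized posteriors (prior × likelihood):
  Regime R1: 0.09 × 0.11 = 0.0099
  Regime R5: 0.77 × 0.05 = 0.0385
  Regime R2: 0.14 × 0.24 = 0.0336
P(onshore) = 0.0099 + 0.0385 + 0.0336 = 0.082 → 0.0820.

0.0820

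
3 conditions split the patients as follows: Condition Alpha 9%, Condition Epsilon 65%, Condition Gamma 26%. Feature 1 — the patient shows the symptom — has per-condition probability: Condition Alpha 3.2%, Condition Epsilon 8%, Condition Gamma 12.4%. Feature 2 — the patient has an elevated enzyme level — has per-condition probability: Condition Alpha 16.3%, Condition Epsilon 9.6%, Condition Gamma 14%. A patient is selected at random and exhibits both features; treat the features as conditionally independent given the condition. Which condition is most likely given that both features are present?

Condition Epsilon

Compute prior × likelihood for every hypothesis:
  Condition Alpha: 0.09 × 0.032 × 0.163 = 0.00046944
  Condition Epsilon: 0.65 × 0.08 × 0.096 = 0.004992
  Condition Gamma: 0.26 × 0.124 × 0.14 = 0.0045136
Normalizing constant = 0.00997504.
Largest term belongs to Condition Epsilon, so Condition Epsilon is most probable.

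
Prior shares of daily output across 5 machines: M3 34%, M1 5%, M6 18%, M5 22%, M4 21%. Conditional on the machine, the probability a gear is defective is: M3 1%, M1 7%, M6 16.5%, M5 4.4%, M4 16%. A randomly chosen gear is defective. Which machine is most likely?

M4

By Bayes' rule, posterior ∝ prior × likelihood:
  M3: 0.34 × 0.01 = 0.0034
  M1: 0.05 × 0.07 = 0.0035
  M6: 0.18 × 0.165 = 0.0297
  M5: 0.22 × 0.044 = 0.00968
  M4: 0.21 × 0.16 = 0.0336
Sum = 0.07988.
Largest term belongs to M4, so M4 is most probable.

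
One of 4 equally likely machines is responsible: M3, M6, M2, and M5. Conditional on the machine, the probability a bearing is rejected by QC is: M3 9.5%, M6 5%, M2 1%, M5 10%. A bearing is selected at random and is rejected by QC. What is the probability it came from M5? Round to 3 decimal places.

With a uniform prior (1/4 each), posterior ∝ likelihood:
  M3: 0.095
  M6: 0.05
  M2: 0.01
  M5: 0.1
Sum = 0.255.
P(M5 | evidence) = 0.1 / 0.255 ≈ 0.392.

0.392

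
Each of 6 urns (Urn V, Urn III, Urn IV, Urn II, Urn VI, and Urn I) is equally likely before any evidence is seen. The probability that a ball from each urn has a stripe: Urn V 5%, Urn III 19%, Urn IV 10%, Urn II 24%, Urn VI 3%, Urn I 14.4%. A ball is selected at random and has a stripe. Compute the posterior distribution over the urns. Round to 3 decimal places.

With a uniform prior (1/6 each), posterior ∝ likelihood:
  Urn V: 0.05
  Urn III: 0.19
  Urn IV: 0.1
  Urn II: 0.24
  Urn VI: 0.03
  Urn I: 0.144
Normalizing constant = 0.754.
P(Urn V | striped) = 0.05/0.754 ≈ 0.066
P(Urn III | striped) = 0.19/0.754 ≈ 0.252
P(Urn IV | striped) = 0.1/0.754 ≈ 0.133
P(Urn II | striped) = 0.24/0.754 ≈ 0.318
P(Urn VI | striped) = 0.03/0.754 ≈ 0.040
P(Urn I | striped) = 0.144/0.754 ≈ 0.191

Urn V 0.066, Urn III 0.252, Urn IV 0.133, Urn II 0.318, Urn VI 0.040, Urn I 0.191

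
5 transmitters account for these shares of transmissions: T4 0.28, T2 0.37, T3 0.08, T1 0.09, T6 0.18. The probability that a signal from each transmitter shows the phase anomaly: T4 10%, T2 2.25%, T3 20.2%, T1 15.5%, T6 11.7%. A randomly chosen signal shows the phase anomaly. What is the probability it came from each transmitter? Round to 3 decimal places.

T4 0.320, T2 0.095, T3 0.185, T1 0.159, T6 0.241

Prior × likelihood for each hypothesis:
  T4: 0.28 × 0.1 = 0.028
  T2: 0.37 × 0.0225 = 0.008325
  T3: 0.08 × 0.202 = 0.01616
  T1: 0.09 × 0.155 = 0.01395
  T6: 0.18 × 0.117 = 0.02106
Sum = 0.087495.
P(T4 | anomaly) = 0.028/0.087495 ≈ 0.320
P(T2 | anomaly) = 0.008325/0.087495 ≈ 0.095
P(T3 | anomaly) = 0.01616/0.087495 ≈ 0.185
P(T1 | anomaly) = 0.01395/0.087495 ≈ 0.159
P(T6 | anomaly) = 0.02106/0.087495 ≈ 0.241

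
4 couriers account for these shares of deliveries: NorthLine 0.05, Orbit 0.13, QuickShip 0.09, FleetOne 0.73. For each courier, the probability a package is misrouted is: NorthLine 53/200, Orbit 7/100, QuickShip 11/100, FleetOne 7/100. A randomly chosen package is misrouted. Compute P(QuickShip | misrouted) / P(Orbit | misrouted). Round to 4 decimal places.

Prior × likelihood for each hypothesis:
  NorthLine: 0.05 × 0.265 = 0.01325
  Orbit: 0.13 × 0.07 = 0.0091
  QuickShip: 0.09 × 0.11 = 0.0099
  FleetOne: 0.73 × 0.07 = 0.0511
Sum = 0.08335.
The ratio is 0.0099 / 0.0091 (the normalizer cancels) = 1.0879.

1.0879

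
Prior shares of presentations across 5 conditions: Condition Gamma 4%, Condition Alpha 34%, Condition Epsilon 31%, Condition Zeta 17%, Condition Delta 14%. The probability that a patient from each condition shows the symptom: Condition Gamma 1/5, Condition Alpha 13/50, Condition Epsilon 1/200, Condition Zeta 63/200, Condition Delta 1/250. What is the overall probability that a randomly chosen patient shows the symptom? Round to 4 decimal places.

0.1521

Compute prior × likelihood for every hypothesis:
  Condition Gamma: 0.04 × 0.2 = 0.008
  Condition Alpha: 0.34 × 0.26 = 0.0884
  Condition Epsilon: 0.31 × 0.005 = 0.00155
  Condition Zeta: 0.17 × 0.315 = 0.05355
  Condition Delta: 0.14 × 0.004 = 0.00056
P(symptomatic) = 0.008 + 0.0884 + 0.00155 + 0.05355 + 0.00056 = 0.15206 → 0.1521.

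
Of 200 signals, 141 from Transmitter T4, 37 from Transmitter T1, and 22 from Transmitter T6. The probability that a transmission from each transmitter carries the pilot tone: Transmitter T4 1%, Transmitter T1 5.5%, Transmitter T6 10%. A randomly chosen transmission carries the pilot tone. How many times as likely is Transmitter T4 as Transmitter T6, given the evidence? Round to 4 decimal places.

0.6409

Unnormalized posteriors (prior × likelihood):
  Transmitter T4: 0.705 × 0.01 = 0.00705
  Transmitter T1: 0.185 × 0.055 = 0.010175
  Transmitter T6: 0.11 × 0.1 = 0.011
Normalizing constant = 0.028225.
The ratio is 0.00705 / 0.011 (the normalizer cancels) = 0.6409.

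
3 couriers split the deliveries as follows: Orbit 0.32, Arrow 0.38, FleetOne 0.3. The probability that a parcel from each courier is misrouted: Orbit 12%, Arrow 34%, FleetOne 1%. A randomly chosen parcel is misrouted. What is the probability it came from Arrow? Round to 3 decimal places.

Prior × likelihood for each hypothesis:
  Orbit: 0.32 × 0.12 = 0.0384
  Arrow: 0.38 × 0.34 = 0.1292
  FleetOne: 0.3 × 0.01 = 0.003
Normalizing constant = 0.1706.
P(Arrow | evidence) = 0.1292 / 0.1706 ≈ 0.757.

0.757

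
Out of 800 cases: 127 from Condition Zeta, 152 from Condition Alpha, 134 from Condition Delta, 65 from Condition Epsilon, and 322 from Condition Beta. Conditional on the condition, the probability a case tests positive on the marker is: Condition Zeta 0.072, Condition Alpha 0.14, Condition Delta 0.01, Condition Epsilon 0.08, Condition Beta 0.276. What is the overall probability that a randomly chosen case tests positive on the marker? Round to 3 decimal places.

Prior × likelihood for each hypothesis:
  Condition Zeta: 0.15875 × 0.072 = 0.01143
  Condition Alpha: 0.19 × 0.14 = 0.0266
  Condition Delta: 0.1675 × 0.01 = 0.001675
  Condition Epsilon: 0.08125 × 0.08 = 0.0065
  Condition Beta: 0.4025 × 0.276 = 0.11109
P(marker-positive) = 0.01143 + 0.0266 + 0.001675 + 0.0065 + 0.11109 = 0.157295 → 0.157.

0.157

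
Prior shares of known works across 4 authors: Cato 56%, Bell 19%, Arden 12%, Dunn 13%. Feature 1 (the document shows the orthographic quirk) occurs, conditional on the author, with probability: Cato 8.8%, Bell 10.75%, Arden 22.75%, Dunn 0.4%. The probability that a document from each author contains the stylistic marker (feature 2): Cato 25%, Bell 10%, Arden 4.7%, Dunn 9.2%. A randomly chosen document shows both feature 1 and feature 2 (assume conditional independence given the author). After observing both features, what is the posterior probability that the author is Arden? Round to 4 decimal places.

By Bayes' rule, posterior ∝ prior × likelihood:
  Cato: 0.56 × 0.088 × 0.25 = 0.01232
  Bell: 0.19 × 0.1075 × 0.1 = 0.0020425
  Arden: 0.12 × 0.2275 × 0.047 = 0.0012831
  Dunn: 0.13 × 0.004 × 0.092 = 0.00004784
Total = 0.01569344.
P(Arden | evidence) = 0.0012831 / 0.01569344 ≈ 0.0818.

0.0818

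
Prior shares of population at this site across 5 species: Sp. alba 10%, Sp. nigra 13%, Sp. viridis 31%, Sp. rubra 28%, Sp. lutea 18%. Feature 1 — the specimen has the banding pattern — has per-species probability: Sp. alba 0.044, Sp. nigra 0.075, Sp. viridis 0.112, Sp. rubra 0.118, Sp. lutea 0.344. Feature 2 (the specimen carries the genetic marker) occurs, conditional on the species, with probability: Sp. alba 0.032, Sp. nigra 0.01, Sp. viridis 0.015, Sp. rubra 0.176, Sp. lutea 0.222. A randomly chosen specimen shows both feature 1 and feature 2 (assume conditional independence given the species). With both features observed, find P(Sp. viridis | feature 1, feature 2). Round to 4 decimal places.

Compute prior × likelihood for every hypothesis:
  Sp. alba: 0.1 × 0.044 × 0.032 = 0.0001408
  Sp. nigra: 0.13 × 0.075 × 0.01 = 0.0000975
  Sp. viridis: 0.31 × 0.112 × 0.015 = 0.0005208
  Sp. rubra: 0.28 × 0.118 × 0.176 = 0.00581504
  Sp. lutea: 0.18 × 0.344 × 0.222 = 0.01374624
Sum = 0.02032038.
P(Sp. viridis | evidence) = 0.0005208 / 0.02032038 ≈ 0.0256.

0.0256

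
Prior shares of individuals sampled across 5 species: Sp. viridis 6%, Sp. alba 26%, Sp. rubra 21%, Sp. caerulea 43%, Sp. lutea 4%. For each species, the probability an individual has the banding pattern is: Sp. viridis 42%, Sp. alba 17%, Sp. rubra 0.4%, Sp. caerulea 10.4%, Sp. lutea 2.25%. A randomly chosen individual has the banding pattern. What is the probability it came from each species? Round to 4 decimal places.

Sp. viridis 0.2175, Sp. alba 0.3815, Sp. rubra 0.0073, Sp. caerulea 0.3860, Sp. lutea 0.0078

Compute prior × likelihood for every hypothesis:
  Sp. viridis: 0.06 × 0.42 = 0.0252
  Sp. alba: 0.26 × 0.17 = 0.0442
  Sp. rubra: 0.21 × 0.004 = 0.00084
  Sp. caerulea: 0.43 × 0.104 = 0.04472
  Sp. lutea: 0.04 × 0.0225 = 0.0009
Sum = 0.11586.
P(Sp. viridis | banded) = 0.0252/0.11586 ≈ 0.2175
P(Sp. alba | banded) = 0.0442/0.11586 ≈ 0.3815
P(Sp. rubra | banded) = 0.00084/0.11586 ≈ 0.0073
P(Sp. caerulea | banded) = 0.04472/0.11586 ≈ 0.3860
P(Sp. lutea | banded) = 0.0009/0.11586 ≈ 0.0078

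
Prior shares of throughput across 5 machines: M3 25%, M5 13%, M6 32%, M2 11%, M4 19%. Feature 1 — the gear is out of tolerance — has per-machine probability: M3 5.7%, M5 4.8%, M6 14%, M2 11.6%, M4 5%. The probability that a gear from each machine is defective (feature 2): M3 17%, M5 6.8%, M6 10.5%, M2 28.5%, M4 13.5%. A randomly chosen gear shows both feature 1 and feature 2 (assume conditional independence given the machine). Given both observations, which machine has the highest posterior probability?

M6

By Bayes' rule, posterior ∝ prior × likelihood:
  M3: 0.25 × 0.057 × 0.17 = 0.0024225
  M5: 0.13 × 0.048 × 0.068 = 0.00042432
  M6: 0.32 × 0.14 × 0.105 = 0.004704
  M2: 0.11 × 0.116 × 0.285 = 0.0036366
  M4: 0.19 × 0.05 × 0.135 = 0.0012825
Normalizing constant = 0.01246992.
Largest term belongs to M6, so M6 is most probable.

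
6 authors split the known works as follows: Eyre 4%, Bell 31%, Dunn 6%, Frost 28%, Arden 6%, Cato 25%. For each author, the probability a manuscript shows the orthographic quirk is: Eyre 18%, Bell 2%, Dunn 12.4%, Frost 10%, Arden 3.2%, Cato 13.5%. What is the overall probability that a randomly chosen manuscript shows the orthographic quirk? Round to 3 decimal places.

0.085

Prior × likelihood for each hypothesis:
  Eyre: 0.04 × 0.18 = 0.0072
  Bell: 0.31 × 0.02 = 0.0062
  Dunn: 0.06 × 0.124 = 0.00744
  Frost: 0.28 × 0.1 = 0.028
  Arden: 0.06 × 0.032 = 0.00192
  Cato: 0.25 × 0.135 = 0.03375
P(quirk) = 0.0072 + 0.0062 + 0.00744 + 0.028 + 0.00192 + 0.03375 = 0.08451 → 0.085.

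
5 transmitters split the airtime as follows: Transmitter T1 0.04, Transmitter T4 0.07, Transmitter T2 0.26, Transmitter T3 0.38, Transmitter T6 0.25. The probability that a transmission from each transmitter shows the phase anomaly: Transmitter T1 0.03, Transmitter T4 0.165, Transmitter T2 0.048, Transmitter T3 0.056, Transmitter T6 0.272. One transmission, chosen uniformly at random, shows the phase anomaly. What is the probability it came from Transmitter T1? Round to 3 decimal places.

0.010

Compute prior × likelihood for every hypothesis:
  Transmitter T1: 0.04 × 0.03 = 0.0012
  Transmitter T4: 0.07 × 0.165 = 0.01155
  Transmitter T2: 0.26 × 0.048 = 0.01248
  Transmitter T3: 0.38 × 0.056 = 0.02128
  Transmitter T6: 0.25 × 0.272 = 0.068
Total = 0.11451.
P(Transmitter T1 | evidence) = 0.0012 / 0.11451 ≈ 0.010.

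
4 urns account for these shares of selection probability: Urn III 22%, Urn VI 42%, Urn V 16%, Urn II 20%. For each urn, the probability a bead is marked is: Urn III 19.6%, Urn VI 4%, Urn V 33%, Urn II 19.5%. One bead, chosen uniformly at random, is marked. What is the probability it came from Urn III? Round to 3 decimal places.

0.284

By Bayes' rule, posterior ∝ prior × likelihood:
  Urn III: 0.22 × 0.196 = 0.04312
  Urn VI: 0.42 × 0.04 = 0.0168
  Urn V: 0.16 × 0.33 = 0.0528
  Urn II: 0.2 × 0.195 = 0.039
Sum = 0.15172.
P(Urn III | evidence) = 0.04312 / 0.15172 ≈ 0.284.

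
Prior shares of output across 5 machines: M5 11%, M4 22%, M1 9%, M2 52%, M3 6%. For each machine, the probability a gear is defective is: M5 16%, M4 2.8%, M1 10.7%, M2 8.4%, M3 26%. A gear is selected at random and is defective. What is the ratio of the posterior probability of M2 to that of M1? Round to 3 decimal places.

By Bayes' rule, posterior ∝ prior × likelihood:
  M5: 0.11 × 0.16 = 0.0176
  M4: 0.22 × 0.028 = 0.00616
  M1: 0.09 × 0.107 = 0.00963
  M2: 0.52 × 0.084 = 0.04368
  M3: 0.06 × 0.26 = 0.0156
Sum = 0.09267.
The ratio is 0.04368 / 0.00963 (the normalizer cancels) = 4.536.

4.536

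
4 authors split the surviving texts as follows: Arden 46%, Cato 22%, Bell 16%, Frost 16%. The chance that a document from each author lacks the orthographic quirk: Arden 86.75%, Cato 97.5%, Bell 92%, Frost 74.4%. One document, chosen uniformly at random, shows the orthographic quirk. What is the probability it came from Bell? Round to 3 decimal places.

Taking complements, P(quirk | each) = Arden 0.1325, Cato 0.025, Bell 0.08, Frost 0.256.
Compute prior × likelihood for every hypothesis:
  Arden: 0.46 × 0.1325 = 0.06095
  Cato: 0.22 × 0.025 = 0.0055
  Bell: 0.16 × 0.08 = 0.0128
  Frost: 0.16 × 0.256 = 0.04096
Total = 0.12021.
P(Bell | evidence) = 0.0128 / 0.12021 ≈ 0.106.

0.106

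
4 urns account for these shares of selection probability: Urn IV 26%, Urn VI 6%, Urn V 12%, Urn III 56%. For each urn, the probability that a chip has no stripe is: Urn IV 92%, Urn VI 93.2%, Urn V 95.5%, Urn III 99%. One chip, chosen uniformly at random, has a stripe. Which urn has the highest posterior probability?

Taking complements, P(striped | each) = Urn IV 0.08, Urn VI 0.068, Urn V 0.045, Urn III 0.01.
By Bayes' rule, posterior ∝ prior × likelihood:
  Urn IV: 0.26 × 0.08 = 0.0208
  Urn VI: 0.06 × 0.068 = 0.00408
  Urn V: 0.12 × 0.045 = 0.0054
  Urn III: 0.56 × 0.01 = 0.0056
Sum = 0.03588.
Largest term belongs to Urn IV, so Urn IV is most probable.

Urn IV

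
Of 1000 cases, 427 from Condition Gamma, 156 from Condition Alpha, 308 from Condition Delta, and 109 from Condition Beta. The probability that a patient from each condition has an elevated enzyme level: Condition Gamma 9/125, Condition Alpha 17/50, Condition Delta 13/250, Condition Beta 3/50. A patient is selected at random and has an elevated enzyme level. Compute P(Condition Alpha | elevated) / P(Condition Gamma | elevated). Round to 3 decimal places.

Unnormalized posteriors (prior × likelihood):
  Condition Gamma: 0.427 × 0.072 = 0.030744
  Condition Alpha: 0.156 × 0.34 = 0.05304
  Condition Delta: 0.308 × 0.052 = 0.016016
  Condition Beta: 0.109 × 0.06 = 0.00654
Sum = 0.10634.
The ratio is 0.05304 / 0.030744 (the normalizer cancels) = 1.725.

1.725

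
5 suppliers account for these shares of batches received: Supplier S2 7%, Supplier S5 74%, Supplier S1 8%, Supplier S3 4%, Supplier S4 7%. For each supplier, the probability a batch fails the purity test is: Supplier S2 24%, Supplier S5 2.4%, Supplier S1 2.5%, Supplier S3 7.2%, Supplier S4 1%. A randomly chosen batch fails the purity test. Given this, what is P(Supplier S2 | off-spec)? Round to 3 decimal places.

By Bayes' rule, posterior ∝ prior × likelihood:
  Supplier S2: 0.07 × 0.24 = 0.0168
  Supplier S5: 0.74 × 0.024 = 0.01776
  Supplier S1: 0.08 × 0.025 = 0.002
  Supplier S3: 0.04 × 0.072 = 0.00288
  Supplier S4: 0.07 × 0.01 = 0.0007
Total = 0.04014.
P(Supplier S2 | evidence) = 0.0168 / 0.04014 ≈ 0.419.

0.419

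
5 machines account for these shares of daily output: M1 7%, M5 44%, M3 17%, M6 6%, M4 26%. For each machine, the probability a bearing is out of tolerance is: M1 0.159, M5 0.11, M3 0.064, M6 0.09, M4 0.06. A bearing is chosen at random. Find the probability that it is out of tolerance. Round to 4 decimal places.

Unnormalized posteriors (prior × likelihood):
  M1: 0.07 × 0.159 = 0.01113
  M5: 0.44 × 0.11 = 0.0484
  M3: 0.17 × 0.064 = 0.01088
  M6: 0.06 × 0.09 = 0.0054
  M4: 0.26 × 0.06 = 0.0156
P(oversize) = 0.01113 + 0.0484 + 0.01088 + 0.0054 + 0.0156 = 0.09141 → 0.0914.

0.0914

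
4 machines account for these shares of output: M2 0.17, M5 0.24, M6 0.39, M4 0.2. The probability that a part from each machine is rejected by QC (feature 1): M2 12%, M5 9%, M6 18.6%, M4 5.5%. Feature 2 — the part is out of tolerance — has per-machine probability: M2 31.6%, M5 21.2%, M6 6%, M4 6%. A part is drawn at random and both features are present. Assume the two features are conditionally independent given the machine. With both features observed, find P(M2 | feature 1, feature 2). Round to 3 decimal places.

0.402

By Bayes' rule, posterior ∝ prior × likelihood:
  M2: 0.17 × 0.12 × 0.316 = 0.0064464
  M5: 0.24 × 0.09 × 0.212 = 0.0045792
  M6: 0.39 × 0.186 × 0.06 = 0.0043524
  M4: 0.2 × 0.055 × 0.06 = 0.00066
Total = 0.016038.
P(M2 | evidence) = 0.0064464 / 0.016038 ≈ 0.402.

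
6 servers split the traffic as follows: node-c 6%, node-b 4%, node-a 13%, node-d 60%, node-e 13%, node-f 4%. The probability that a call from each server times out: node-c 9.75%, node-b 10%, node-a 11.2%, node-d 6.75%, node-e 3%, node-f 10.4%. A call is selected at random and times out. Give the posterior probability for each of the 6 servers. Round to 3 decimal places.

node-c 0.080, node-b 0.055, node-a 0.200, node-d 0.555, node-e 0.053, node-f 0.057

Prior × likelihood for each hypothesis:
  node-c: 0.06 × 0.0975 = 0.00585
  node-b: 0.04 × 0.1 = 0.004
  node-a: 0.13 × 0.112 = 0.01456
  node-d: 0.6 × 0.0675 = 0.0405
  node-e: 0.13 × 0.03 = 0.0039
  node-f: 0.04 × 0.104 = 0.00416
Normalizing constant = 0.07297.
P(node-c | timeout) = 0.00585/0.07297 ≈ 0.080
P(node-b | timeout) = 0.004/0.07297 ≈ 0.055
P(node-a | timeout) = 0.01456/0.07297 ≈ 0.200
P(node-d | timeout) = 0.0405/0.07297 ≈ 0.555
P(node-e | timeout) = 0.0039/0.07297 ≈ 0.053
P(node-f | timeout) = 0.00416/0.07297 ≈ 0.057
(Check: 0.080+0.055+0.200+0.555+0.053+0.057 = 1.000.)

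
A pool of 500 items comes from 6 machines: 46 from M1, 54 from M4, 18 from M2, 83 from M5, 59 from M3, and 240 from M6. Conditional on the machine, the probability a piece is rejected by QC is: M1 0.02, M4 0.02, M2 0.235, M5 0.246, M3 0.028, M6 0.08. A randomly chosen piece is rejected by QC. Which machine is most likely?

Prior × likelihood for each hypothesis:
  M1: 0.092 × 0.02 = 0.00184
  M4: 0.108 × 0.02 = 0.00216
  M2: 0.036 × 0.235 = 0.00846
  M5: 0.166 × 0.246 = 0.040836
  M3: 0.118 × 0.028 = 0.003304
  M6: 0.48 × 0.08 = 0.0384
Normalizing constant = 0.095.
Largest term belongs to M5, so M5 is most probable.

M5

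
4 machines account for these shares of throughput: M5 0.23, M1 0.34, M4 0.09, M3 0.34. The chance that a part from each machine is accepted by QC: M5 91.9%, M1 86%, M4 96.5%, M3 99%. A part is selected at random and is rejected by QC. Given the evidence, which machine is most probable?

M1

Taking complements, P(rejected | each) = M5 0.081, M1 0.14, M4 0.035, M3 0.01.
Unnormalized posteriors (prior × likelihood):
  M5: 0.23 × 0.081 = 0.01863
  M1: 0.34 × 0.14 = 0.0476
  M4: 0.09 × 0.035 = 0.00315
  M3: 0.34 × 0.01 = 0.0034
Sum = 0.07278.
Largest term belongs to M1, so M1 is most probable.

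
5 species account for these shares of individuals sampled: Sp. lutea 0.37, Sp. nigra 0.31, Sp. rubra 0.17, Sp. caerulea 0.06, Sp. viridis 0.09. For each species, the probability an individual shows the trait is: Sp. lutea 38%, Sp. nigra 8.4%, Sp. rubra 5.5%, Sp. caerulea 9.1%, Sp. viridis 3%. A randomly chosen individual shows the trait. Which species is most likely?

Sp. lutea

By Bayes' rule, posterior ∝ prior × likelihood:
  Sp. lutea: 0.37 × 0.38 = 0.1406
  Sp. nigra: 0.31 × 0.084 = 0.02604
  Sp. rubra: 0.17 × 0.055 = 0.00935
  Sp. caerulea: 0.06 × 0.091 = 0.00546
  Sp. viridis: 0.09 × 0.03 = 0.0027
Total = 0.18415.
Largest term belongs to Sp. lutea, so Sp. lutea is most probable.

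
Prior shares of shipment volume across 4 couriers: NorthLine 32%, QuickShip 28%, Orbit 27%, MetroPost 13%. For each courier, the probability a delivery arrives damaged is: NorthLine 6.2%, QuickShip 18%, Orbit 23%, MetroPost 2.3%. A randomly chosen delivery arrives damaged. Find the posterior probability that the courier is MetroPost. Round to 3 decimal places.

0.022

By Bayes' rule, posterior ∝ prior × likelihood:
  NorthLine: 0.32 × 0.062 = 0.01984
  QuickShip: 0.28 × 0.18 = 0.0504
  Orbit: 0.27 × 0.23 = 0.0621
  MetroPost: 0.13 × 0.023 = 0.00299
Sum = 0.13533.
P(MetroPost | evidence) = 0.00299 / 0.13533 ≈ 0.022.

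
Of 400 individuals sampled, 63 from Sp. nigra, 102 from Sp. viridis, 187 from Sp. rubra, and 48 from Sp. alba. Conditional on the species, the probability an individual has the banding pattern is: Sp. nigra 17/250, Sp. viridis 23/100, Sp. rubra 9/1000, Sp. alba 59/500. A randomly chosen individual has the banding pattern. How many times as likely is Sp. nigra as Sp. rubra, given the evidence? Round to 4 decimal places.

Prior × likelihood for each hypothesis:
  Sp. nigra: 0.1575 × 0.068 = 0.01071
  Sp. viridis: 0.255 × 0.23 = 0.05865
  Sp. rubra: 0.4675 × 0.009 = 0.0042075
  Sp. alba: 0.12 × 0.118 = 0.01416
Total = 0.0877275.
The ratio is 0.01071 / 0.0042075 (the normalizer cancels) = 2.5455.

2.5455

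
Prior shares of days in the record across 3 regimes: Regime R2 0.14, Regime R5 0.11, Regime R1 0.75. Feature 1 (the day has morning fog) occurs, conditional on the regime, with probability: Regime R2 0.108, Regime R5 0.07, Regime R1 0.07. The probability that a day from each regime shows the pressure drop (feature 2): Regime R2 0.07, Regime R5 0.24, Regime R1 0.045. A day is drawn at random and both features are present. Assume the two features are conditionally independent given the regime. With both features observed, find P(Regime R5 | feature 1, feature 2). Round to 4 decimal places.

Compute prior × likelihood for every hypothesis:
  Regime R2: 0.14 × 0.108 × 0.07 = 0.0010584
  Regime R5: 0.11 × 0.07 × 0.24 = 0.001848
  Regime R1: 0.75 × 0.07 × 0.045 = 0.0023625
Normalizing constant = 0.0052689.
P(Regime R5 | evidence) = 0.001848 / 0.0052689 ≈ 0.3507.

0.3507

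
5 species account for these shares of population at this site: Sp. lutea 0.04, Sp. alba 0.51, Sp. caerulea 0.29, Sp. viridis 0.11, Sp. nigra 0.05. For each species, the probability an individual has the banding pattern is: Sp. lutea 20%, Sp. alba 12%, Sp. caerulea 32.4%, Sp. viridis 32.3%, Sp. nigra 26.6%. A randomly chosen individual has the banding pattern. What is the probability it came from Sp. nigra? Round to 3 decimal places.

Unnormalized posteriors (prior × likelihood):
  Sp. lutea: 0.04 × 0.2 = 0.008
  Sp. alba: 0.51 × 0.12 = 0.0612
  Sp. caerulea: 0.29 × 0.324 = 0.09396
  Sp. viridis: 0.11 × 0.323 = 0.03553
  Sp. nigra: 0.05 × 0.266 = 0.0133
Sum = 0.21199.
P(Sp. nigra | evidence) = 0.0133 / 0.21199 ≈ 0.063.

0.063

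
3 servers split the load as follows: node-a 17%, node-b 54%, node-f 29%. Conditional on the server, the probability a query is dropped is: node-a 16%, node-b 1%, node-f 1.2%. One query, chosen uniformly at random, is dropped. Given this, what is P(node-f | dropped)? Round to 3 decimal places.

Prior × likelihood for each hypothesis:
  node-a: 0.17 × 0.16 = 0.0272
  node-b: 0.54 × 0.01 = 0.0054
  node-f: 0.29 × 0.012 = 0.00348
Normalizing constant = 0.03608.
P(node-f | evidence) = 0.00348 / 0.03608 ≈ 0.096.

0.096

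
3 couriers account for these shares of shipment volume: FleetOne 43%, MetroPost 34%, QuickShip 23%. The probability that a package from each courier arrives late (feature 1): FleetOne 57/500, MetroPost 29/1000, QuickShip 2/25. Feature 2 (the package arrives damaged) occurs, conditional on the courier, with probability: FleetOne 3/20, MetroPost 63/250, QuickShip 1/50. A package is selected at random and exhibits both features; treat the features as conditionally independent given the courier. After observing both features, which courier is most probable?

FleetOne

Unnormalized posteriors (prior × likelihood):
  FleetOne: 0.43 × 0.114 × 0.15 = 0.007353
  MetroPost: 0.34 × 0.029 × 0.252 = 0.00248472
  QuickShip: 0.23 × 0.08 × 0.02 = 0.000368
Sum = 0.01020572.
Largest term belongs to FleetOne, so FleetOne is most probable.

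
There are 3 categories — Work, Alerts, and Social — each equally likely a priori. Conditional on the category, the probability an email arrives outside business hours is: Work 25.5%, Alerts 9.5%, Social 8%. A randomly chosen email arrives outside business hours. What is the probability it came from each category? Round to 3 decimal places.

Work 0.593, Alerts 0.221, Social 0.186

With a uniform prior (1/3 each), posterior ∝ likelihood:
  Work: 0.255
  Alerts: 0.095
  Social: 0.08
Sum = 0.43.
P(Work | off-hours) = 0.255/0.43 ≈ 0.593
P(Alerts | off-hours) = 0.095/0.43 ≈ 0.221
P(Social | off-hours) = 0.08/0.43 ≈ 0.186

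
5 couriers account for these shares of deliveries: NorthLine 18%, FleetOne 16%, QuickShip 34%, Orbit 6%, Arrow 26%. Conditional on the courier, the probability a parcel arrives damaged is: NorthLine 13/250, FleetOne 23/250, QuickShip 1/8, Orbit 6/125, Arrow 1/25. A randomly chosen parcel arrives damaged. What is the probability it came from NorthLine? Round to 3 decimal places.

0.117

By Bayes' rule, posterior ∝ prior × likelihood:
  NorthLine: 0.18 × 0.052 = 0.00936
  FleetOne: 0.16 × 0.092 = 0.01472
  QuickShip: 0.34 × 0.125 = 0.0425
  Orbit: 0.06 × 0.048 = 0.00288
  Arrow: 0.26 × 0.04 = 0.0104
Normalizing constant = 0.07986.
P(NorthLine | evidence) = 0.00936 / 0.07986 ≈ 0.117.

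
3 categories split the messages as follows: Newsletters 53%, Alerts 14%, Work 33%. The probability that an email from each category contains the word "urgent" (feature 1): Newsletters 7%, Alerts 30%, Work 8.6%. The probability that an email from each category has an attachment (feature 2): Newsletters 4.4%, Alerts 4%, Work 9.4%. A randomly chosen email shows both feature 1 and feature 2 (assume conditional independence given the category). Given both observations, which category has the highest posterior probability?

Work

Unnormalized posteriors (prior × likelihood):
  Newsletters: 0.53 × 0.07 × 0.044 = 0.0016324
  Alerts: 0.14 × 0.3 × 0.04 = 0.00168
  Work: 0.33 × 0.086 × 0.094 = 0.00266772
Normalizing constant = 0.00598012.
Largest term belongs to Work, so Work is most probable.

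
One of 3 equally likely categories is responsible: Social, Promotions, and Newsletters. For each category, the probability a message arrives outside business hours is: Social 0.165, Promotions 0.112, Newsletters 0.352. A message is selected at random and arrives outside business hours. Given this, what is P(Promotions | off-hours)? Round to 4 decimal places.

0.1781

With a uniform prior (1/3 each), posterior ∝ likelihood:
  Social: 0.165
  Promotions: 0.112
  Newsletters: 0.352
Normalizing constant = 0.629.
P(Promotions | evidence) = 0.112 / 0.629 ≈ 0.1781.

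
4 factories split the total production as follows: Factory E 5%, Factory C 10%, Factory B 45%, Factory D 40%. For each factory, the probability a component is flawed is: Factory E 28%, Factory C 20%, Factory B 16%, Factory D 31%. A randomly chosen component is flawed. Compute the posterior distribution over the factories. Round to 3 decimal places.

By Bayes' rule, posterior ∝ prior × likelihood:
  Factory E: 0.05 × 0.28 = 0.014
  Factory C: 0.1 × 0.2 = 0.02
  Factory B: 0.45 × 0.16 = 0.072
  Factory D: 0.4 × 0.31 = 0.124
Total = 0.23.
P(Factory E | flawed) = 0.014/0.23 ≈ 0.061
P(Factory C | flawed) = 0.02/0.23 ≈ 0.087
P(Factory B | flawed) = 0.072/0.23 ≈ 0.313
P(Factory D | flawed) = 0.124/0.23 ≈ 0.539

Factory E 0.061, Factory C 0.087, Factory B 0.313, Factory D 0.539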